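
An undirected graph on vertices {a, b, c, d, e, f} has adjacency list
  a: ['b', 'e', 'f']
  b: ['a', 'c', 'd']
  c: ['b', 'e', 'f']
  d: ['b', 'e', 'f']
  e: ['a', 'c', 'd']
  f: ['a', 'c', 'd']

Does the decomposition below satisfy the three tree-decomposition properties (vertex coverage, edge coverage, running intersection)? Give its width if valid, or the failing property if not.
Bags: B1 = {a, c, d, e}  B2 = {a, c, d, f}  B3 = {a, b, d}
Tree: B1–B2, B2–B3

No — edge (c,b) lies in no bag.

A tree decomposition must satisfy three properties: every vertex lies in some bag; for every edge, both endpoints lie together in some bag; and for every vertex, the bags containing it form a connected subtree. Here edge (c,b) lies in no bag, so the decomposition is invalid.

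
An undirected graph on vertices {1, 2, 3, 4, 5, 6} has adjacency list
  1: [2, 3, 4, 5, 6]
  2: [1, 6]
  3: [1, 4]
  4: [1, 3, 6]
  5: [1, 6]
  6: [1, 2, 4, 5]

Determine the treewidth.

A width-2 tree decomposition is:
Bags: B1 = {1, 4, 6}  B2 = {1, 2, 6}  B3 = {1, 3, 4}  B4 = {1, 5, 6}
Tree: B1–B2, B1–B3, B2–B4
Each bag holds 3 vertices, so the decomposition has width 2, which upper-bounds the treewidth. For the lower bound, the 3 vertices {1, 3, 4} are pairwise adjacent, and any tree decomposition puts a clique entirely inside one bag — forcing width ≥ 2. Hence tw(G) = 2 exactly.

2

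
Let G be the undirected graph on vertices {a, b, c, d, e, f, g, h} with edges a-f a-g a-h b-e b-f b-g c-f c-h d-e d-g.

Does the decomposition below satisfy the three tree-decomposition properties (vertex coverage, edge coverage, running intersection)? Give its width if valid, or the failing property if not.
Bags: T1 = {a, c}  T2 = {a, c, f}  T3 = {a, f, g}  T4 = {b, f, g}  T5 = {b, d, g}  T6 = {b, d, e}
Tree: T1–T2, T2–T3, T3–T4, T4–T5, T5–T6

No — vertex h appears in no bag.

A tree decomposition must satisfy three properties: every vertex lies in some bag; for every edge, both endpoints lie together in some bag; and for every vertex, the bags containing it form a connected subtree. Here vertex h appears in no bag, so the decomposition is invalid.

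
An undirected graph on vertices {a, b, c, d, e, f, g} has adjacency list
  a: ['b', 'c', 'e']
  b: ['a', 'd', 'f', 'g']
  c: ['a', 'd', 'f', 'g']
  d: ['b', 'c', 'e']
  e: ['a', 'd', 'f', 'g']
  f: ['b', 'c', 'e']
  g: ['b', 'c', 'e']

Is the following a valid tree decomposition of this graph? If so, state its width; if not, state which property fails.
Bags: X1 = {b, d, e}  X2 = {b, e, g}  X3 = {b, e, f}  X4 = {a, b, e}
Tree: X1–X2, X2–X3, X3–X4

A tree decomposition must satisfy three properties: every vertex lies in some bag; for every edge, both endpoints lie together in some bag; and for every vertex, the bags containing it form a connected subtree. Here vertex c appears in no bag, so the decomposition is invalid.

No — vertex c appears in no bag.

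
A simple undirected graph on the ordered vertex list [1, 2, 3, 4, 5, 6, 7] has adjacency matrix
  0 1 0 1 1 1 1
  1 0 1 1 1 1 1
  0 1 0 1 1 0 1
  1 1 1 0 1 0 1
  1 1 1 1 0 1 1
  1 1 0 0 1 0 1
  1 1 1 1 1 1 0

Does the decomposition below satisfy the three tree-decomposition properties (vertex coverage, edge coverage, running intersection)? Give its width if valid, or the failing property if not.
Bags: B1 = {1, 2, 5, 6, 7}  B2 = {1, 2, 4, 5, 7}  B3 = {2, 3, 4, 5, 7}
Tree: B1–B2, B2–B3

Yes; width 4.

Vertex coverage: the bags together contain {1, 2, 3, 4, 5, 6, 7}, the full vertex set. Edge coverage: each edge of G has both endpoints in at least one bag. Running intersection: for every vertex, the bags containing it form a connected subtree. All three properties hold, so this is a valid tree decomposition of width max|bag| − 1 = 4, and hence tw(G) ≤ 4.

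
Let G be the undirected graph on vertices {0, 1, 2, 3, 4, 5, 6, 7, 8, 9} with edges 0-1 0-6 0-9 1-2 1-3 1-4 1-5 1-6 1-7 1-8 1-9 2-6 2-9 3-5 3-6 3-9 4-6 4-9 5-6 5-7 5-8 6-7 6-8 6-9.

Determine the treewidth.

A width-3 tree decomposition is:
Bags: B1 = {1, 3, 5, 6}  B2 = {1, 5, 6, 8}  B3 = {1, 3, 6, 9}  B4 = {0, 1, 6, 9}  B5 = {1, 2, 6, 9}  B6 = {1, 4, 6, 9}  B7 = {1, 5, 6, 7}
Tree: B1–B2, B1–B3, B3–B4, B3–B5, B5–B6, B2–B7
The largest bag has 4 vertices, giving width 3; this decomposition certifies tw(G) ≤ 3. Conversely, {1, 5, 6, 8} is a clique of size 4, and the vertices of any clique must share a bag in every tree decomposition; so some bag has ≥ 4 vertices and tw(G) ≥ 3. Hence tw(G) = 3 exactly.

3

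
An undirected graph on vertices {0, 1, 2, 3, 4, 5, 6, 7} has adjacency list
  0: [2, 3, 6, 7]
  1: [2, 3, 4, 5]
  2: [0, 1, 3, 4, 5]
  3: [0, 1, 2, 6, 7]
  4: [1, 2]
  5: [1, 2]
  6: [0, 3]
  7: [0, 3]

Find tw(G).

2

A width-2 tree decomposition is:
Bags: B1 = {1, 2, 3}  B2 = {0, 2, 3}  B3 = {0, 3, 7}  B4 = {0, 3, 6}  B5 = {1, 2, 4}  B6 = {1, 2, 5}
Tree: B1–B2, B2–B3, B3–B4, B1–B5, B1–B6
The largest bag has 3 vertices, giving width 2; this decomposition certifies tw(G) ≤ 2. Conversely, {0, 2, 3} is a clique of size 3, and the vertices of any clique must share a bag in every tree decomposition; so some bag has ≥ 3 vertices and tw(G) ≥ 2. Therefore the treewidth is 2.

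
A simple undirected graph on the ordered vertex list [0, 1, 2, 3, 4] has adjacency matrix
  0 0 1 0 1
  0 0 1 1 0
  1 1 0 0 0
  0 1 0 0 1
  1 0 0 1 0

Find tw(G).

2

A width-2 tree decomposition is:
Bags: B1 = {0, 1, 2}  B2 = {0, 1, 3}  B3 = {0, 3, 4}
Tree: B1–B2, B2–B3
Every bag has size at most 3, so the width is 3 − 1 = 2 and tw(G) ≤ 2. Since 0–2–1–3–4–0 is a cycle in G, G is not acyclic. Forests are exactly the graphs of treewidth ≤ 1, so tw(G) ≥ 2. The upper and lower bounds meet at 2, so that is the treewidth.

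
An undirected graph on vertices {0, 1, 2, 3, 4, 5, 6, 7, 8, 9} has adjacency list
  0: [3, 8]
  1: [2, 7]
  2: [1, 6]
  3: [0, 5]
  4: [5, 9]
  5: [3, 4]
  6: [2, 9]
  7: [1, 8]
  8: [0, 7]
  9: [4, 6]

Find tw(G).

A width-2 tree decomposition is:
Bags: B1 = {0, 3, 5}  B2 = {0, 5, 8}  B3 = {5, 7, 8}  B4 = {1, 5, 7}  B5 = {1, 2, 5}  B6 = {2, 5, 6}  B7 = {5, 6, 9}  B8 = {4, 5, 9}
Tree: B1–B2, B2–B3, B3–B4, B4–B5, B5–B6, B6–B7, B7–B8
The largest bag has 3 vertices, giving width 2; this decomposition certifies tw(G) ≤ 2. For the lower bound, G contains the cycle 5–3–0–8–7–1–2–6–9–4–5, so G is not a forest; only forests have treewidth ≤ 1, hence tw(G) ≥ 2. Hence tw(G) = 2 exactly.

2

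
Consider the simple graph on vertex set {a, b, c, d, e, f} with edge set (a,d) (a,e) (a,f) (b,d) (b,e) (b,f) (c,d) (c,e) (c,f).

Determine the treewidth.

A width-3 tree decomposition is:
Bags: B1 = {a, b, c, e}  B2 = {a, b, c, f}  B3 = {a, b, c, d}
Tree: B1–B2, B2–B3
Each bag holds 4 vertices, so the decomposition has width 3, which upper-bounds the treewidth. For the lower bound: the 4 vertex sets {b,e}, {a,f}, {c}, {d} are disjoint, each induces a connected subgraph, and every pair is joined by at least one edge of G. Contracting each set to a single vertex therefore yields K_{4} as a minor, and since treewidth is minor-monotone, tw(G) ≥ tw(K_{4}) = 3. Combining the bounds, tw(G) = 3.

3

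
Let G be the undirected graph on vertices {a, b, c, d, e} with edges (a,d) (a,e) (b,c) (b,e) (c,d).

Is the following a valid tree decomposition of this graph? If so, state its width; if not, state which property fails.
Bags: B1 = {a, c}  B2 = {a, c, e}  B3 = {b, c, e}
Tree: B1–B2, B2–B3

A tree decomposition must satisfy three properties: every vertex lies in some bag; for every edge, both endpoints lie together in some bag; and for every vertex, the bags containing it form a connected subtree. Here vertex d appears in no bag, so the decomposition is invalid.

No — vertex d appears in no bag.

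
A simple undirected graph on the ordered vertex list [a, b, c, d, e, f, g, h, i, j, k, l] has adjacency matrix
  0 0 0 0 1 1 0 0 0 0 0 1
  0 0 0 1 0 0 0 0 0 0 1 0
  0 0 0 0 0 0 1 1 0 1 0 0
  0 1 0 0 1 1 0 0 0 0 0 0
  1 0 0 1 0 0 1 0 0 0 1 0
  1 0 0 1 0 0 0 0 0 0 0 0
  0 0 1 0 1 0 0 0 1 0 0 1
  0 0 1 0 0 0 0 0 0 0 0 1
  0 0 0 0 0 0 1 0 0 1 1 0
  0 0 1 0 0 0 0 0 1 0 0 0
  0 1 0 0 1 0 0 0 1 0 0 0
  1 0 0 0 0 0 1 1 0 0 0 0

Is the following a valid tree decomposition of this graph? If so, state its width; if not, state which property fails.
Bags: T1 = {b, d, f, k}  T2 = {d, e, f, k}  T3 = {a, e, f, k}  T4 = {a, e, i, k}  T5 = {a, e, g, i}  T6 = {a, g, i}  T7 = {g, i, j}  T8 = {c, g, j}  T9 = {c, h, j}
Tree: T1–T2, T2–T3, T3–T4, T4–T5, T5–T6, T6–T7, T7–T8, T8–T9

A tree decomposition must satisfy three properties: every vertex lies in some bag; for every edge, both endpoints lie together in some bag; and for every vertex, the bags containing it form a connected subtree. Here vertex l appears in no bag, so the decomposition is invalid.

No — vertex l appears in no bag.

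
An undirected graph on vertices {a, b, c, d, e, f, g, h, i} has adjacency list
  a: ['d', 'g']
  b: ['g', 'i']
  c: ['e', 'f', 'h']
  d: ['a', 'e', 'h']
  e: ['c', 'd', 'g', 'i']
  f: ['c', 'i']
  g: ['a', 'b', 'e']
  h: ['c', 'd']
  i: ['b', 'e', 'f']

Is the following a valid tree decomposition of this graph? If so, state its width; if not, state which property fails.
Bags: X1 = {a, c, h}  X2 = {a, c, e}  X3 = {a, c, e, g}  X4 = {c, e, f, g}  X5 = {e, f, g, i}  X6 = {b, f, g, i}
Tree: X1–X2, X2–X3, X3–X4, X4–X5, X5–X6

No — vertex d appears in no bag.

A tree decomposition must satisfy three properties: every vertex lies in some bag; for every edge, both endpoints lie together in some bag; and for every vertex, the bags containing it form a connected subtree. Here vertex d appears in no bag, so the decomposition is invalid.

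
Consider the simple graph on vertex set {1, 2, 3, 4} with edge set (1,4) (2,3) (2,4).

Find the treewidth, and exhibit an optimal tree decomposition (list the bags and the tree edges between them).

Treewidth 1.
Bags: B1 = {1, 4}  B2 = {2, 4}  B3 = {2, 3}
Tree: B1–B2, B2–B3

Every bag has size at most 2, so the width is 2 − 1 = 1 and tw(G) ≤ 1. Any graph with an edge has treewidth ≥ 1, and G has the edge 1–4. The upper and lower bounds meet at 1, so that is the treewidth.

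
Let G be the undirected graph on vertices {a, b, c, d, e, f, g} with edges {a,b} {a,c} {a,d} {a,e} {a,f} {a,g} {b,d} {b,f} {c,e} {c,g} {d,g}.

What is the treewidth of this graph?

2

A width-2 tree decomposition is:
Bags: B1 = {a, d, g}  B2 = {a, b, d}  B3 = {a, c, g}  B4 = {a, c, e}  B5 = {a, b, f}
Tree: B1–B2, B1–B3, B3–B4, B2–B5
The largest bag has 3 vertices, giving width 2; this decomposition certifies tw(G) ≤ 2. For the lower bound, the 3 vertices {a, d, g} are pairwise adjacent, and any tree decomposition puts a clique entirely inside one bag — forcing width ≥ 2. Combining the bounds, tw(G) = 2.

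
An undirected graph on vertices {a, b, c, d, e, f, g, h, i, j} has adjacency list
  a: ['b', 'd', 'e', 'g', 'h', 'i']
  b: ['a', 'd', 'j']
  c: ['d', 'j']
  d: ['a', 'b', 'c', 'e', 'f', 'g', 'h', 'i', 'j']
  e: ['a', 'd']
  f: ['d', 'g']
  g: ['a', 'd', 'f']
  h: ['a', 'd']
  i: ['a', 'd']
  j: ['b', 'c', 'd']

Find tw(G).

2

A width-2 tree decomposition is:
Bags: B1 = {a, b, d}  B2 = {a, d, e}  B3 = {a, d, h}  B4 = {a, d, i}  B5 = {a, d, g}  B6 = {b, d, j}  B7 = {c, d, j}  B8 = {d, f, g}
Tree: B1–B2, B1–B3, B3–B4, B4–B5, B1–B6, B6–B7, B5–B8
The largest bag has 3 vertices, giving width 2; this decomposition certifies tw(G) ≤ 2. On the other hand G contains the 3-clique {a, d, g}. A clique must lie in a single bag of any decomposition, so no decomposition can have width below 2. The upper and lower bounds meet at 2, so that is the treewidth.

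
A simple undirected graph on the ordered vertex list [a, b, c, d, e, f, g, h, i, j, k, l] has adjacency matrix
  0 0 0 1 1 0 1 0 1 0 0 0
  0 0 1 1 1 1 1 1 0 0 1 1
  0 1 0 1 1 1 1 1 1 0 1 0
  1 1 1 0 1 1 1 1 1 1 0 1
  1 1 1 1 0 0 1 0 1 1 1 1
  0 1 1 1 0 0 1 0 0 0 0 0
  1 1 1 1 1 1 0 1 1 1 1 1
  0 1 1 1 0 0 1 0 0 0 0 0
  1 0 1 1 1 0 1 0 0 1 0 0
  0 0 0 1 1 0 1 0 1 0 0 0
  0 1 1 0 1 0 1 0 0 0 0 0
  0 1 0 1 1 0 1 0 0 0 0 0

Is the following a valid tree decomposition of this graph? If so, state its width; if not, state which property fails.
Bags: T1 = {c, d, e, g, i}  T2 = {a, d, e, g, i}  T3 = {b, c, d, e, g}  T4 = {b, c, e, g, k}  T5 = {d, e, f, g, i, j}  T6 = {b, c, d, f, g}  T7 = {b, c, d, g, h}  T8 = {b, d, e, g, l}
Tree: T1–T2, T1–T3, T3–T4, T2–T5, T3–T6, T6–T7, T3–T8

No — bags containing vertex f are not connected in the tree.

A tree decomposition must satisfy three properties: every vertex lies in some bag; for every edge, both endpoints lie together in some bag; and for every vertex, the bags containing it form a connected subtree. Here bags containing vertex f are not connected in the tree, so the decomposition is invalid.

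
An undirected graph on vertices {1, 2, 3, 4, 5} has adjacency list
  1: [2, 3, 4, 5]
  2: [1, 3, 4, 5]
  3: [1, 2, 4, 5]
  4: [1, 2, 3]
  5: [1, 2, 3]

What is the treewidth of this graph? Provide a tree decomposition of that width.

Treewidth 3.
One optimal decomposition is:
Bags: B1 = {1, 2, 3, 4}  B2 = {1, 2, 3, 5}
Tree: B1–B2

Every bag has size at most 4, so the width is 4 − 1 = 3 and tw(G) ≤ 3. On the other hand G contains the 4-clique {1, 2, 3, 4}. A clique must lie in a single bag of any decomposition, so no decomposition can have width below 3. The upper and lower bounds meet at 3, so that is the treewidth.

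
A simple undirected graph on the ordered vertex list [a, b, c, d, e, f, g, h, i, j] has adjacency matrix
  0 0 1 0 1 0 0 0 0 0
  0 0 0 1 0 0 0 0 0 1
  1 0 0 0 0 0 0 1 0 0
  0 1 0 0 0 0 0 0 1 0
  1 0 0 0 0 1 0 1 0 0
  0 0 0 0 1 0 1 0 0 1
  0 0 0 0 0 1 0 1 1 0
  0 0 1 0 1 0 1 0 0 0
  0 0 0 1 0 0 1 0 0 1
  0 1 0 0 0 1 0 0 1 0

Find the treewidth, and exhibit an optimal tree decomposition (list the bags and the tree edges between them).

Treewidth 2.
One optimal decomposition is:
Bags: B1 = {a, c, e}  B2 = {c, e, h}  B3 = {e, f, h}  B4 = {f, g, h}  B5 = {f, g, j}  B6 = {g, i, j}  B7 = {b, i, j}  B8 = {b, d, i}
Tree: B1–B2, B2–B3, B3–B4, B4–B5, B5–B6, B6–B7, B7–B8

The largest bag has 3 vertices, giving width 2; this decomposition certifies tw(G) ≤ 2. The edges a–c–h–e–a form a cycle, so G is not a tree and its treewidth is at least 2. Therefore the treewidth is 2.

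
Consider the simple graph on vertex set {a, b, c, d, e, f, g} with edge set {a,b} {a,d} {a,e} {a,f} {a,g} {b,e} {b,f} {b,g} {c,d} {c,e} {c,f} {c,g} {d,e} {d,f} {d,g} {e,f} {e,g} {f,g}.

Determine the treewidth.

A width-4 tree decomposition is:
Bags: B1 = {a, b, e, f, g}  B2 = {a, d, e, f, g}  B3 = {c, d, e, f, g}
Tree: B1–B2, B2–B3
Each bag holds 5 vertices, so the decomposition has width 4, which upper-bounds the treewidth. For the lower bound, the 5 vertices {c, d, e, f, g} are pairwise adjacent, and any tree decomposition puts a clique entirely inside one bag — forcing width ≥ 4. Therefore the treewidth is 4.

4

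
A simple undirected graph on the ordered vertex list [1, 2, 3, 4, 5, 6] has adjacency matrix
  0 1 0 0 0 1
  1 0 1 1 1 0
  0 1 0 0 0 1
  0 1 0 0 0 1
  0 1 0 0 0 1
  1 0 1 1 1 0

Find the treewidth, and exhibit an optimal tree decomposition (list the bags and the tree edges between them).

Treewidth 2.
Bags: B1 = {2, 4, 6}  B2 = {2, 5, 6}  B3 = {2, 3, 6}  B4 = {1, 2, 6}
Tree: B1–B2, B2–B3, B3–B4

The largest bag has 3 vertices, giving width 2; this decomposition certifies tw(G) ≤ 2. Since 2–4–6–5–2 is a cycle in G, G is not acyclic. Forests are exactly the graphs of treewidth ≤ 1, so tw(G) ≥ 2. Combining the bounds, tw(G) = 2.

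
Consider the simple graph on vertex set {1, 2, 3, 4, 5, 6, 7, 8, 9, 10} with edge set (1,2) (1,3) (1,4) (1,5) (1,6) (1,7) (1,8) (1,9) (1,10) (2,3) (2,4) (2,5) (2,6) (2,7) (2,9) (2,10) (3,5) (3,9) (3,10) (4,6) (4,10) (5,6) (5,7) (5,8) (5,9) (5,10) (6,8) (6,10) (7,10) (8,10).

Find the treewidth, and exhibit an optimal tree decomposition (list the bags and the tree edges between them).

Every bag has size at most 5, so the width is 5 − 1 = 4 and tw(G) ≤ 4. For the lower bound, the 5 vertices {1, 5, 6, 8, 10} are pairwise adjacent, and any tree decomposition puts a clique entirely inside one bag — forcing width ≥ 4. Combining the bounds, tw(G) = 4.

Treewidth 4.
Bags: B1 = {1, 5, 6, 8, 10}  B2 = {1, 2, 5, 6, 10}  B3 = {1, 2, 4, 6, 10}  B4 = {1, 2, 3, 5, 10}  B5 = {1, 2, 5, 7, 10}  B6 = {1, 2, 3, 5, 9}
Tree: B1–B2, B2–B3, B2–B4, B2–B5, B4–B6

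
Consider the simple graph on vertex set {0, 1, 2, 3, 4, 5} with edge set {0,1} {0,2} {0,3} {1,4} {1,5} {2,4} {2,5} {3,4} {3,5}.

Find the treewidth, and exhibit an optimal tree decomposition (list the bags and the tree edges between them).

The largest bag has 4 vertices, giving width 3; this decomposition certifies tw(G) ≤ 3. For the lower bound: the 4 vertex sets {1,5}, {3,4}, {2}, {0} are disjoint, each induces a connected subgraph, and every pair is joined by at least one edge of G. Contracting each set to a single vertex therefore yields K_{4} as a minor, and since treewidth is minor-monotone, tw(G) ≥ tw(K_{4}) = 3. Therefore the treewidth is 3.

Treewidth 3.
One such decomposition:
Bags: B1 = {1, 2, 3, 5}  B2 = {1, 2, 3, 4}  B3 = {0, 1, 2, 3}
Tree: B1–B2, B2–B3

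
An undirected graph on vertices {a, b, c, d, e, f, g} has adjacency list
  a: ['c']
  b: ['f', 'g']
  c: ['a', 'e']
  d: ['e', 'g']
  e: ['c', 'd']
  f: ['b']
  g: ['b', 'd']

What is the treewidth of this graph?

A width-1 tree decomposition is:
Bags: B1 = {d, e}  B2 = {c, e}  B3 = {d, g}  B4 = {b, g}  B5 = {b, f}  B6 = {a, c}
Tree: B1–B2, B1–B3, B3–B4, B4–B5, B2–B6
Each bag holds 2 vertices, so the decomposition has width 1, which upper-bounds the treewidth. G has an edge, so its treewidth is at least 1. Therefore the treewidth is 1.

1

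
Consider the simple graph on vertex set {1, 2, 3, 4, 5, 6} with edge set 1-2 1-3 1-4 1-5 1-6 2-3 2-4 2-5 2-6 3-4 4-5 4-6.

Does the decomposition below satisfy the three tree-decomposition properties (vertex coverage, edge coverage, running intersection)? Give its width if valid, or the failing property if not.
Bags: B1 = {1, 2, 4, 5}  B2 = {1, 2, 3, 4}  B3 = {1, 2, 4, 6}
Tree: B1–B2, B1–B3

Yes; width 3.

Vertex coverage: the bags together contain {1, 2, 3, 4, 5, 6}, the full vertex set. Edge coverage: each edge of G has both endpoints in at least one bag. Running intersection: for every vertex, the bags containing it form a connected subtree. All three properties hold, so this is a valid tree decomposition of width max|bag| − 1 = 3, and hence tw(G) ≤ 3.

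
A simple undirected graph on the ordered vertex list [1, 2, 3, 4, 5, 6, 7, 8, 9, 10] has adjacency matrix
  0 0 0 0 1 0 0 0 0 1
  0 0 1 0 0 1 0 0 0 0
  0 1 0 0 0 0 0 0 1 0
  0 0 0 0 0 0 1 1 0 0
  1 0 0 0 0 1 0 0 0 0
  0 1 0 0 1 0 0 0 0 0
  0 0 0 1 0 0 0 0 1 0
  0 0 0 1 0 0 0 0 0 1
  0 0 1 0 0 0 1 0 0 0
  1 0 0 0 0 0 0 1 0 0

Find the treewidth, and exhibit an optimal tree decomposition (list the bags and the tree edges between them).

The largest bag has 3 vertices, giving width 2; this decomposition certifies tw(G) ≤ 2. Since 2–6–5–1–10–8–4–7–9–3–2 is a cycle in G, G is not acyclic. Forests are exactly the graphs of treewidth ≤ 1, so tw(G) ≥ 2. Hence tw(G) = 2 exactly.

Treewidth 2.
Bags: B1 = {2, 5, 6}  B2 = {1, 2, 5}  B3 = {1, 2, 10}  B4 = {2, 8, 10}  B5 = {2, 4, 8}  B6 = {2, 4, 7}  B7 = {2, 7, 9}  B8 = {2, 3, 9}
Tree: B1–B2, B2–B3, B3–B4, B4–B5, B5–B6, B6–B7, B7–B8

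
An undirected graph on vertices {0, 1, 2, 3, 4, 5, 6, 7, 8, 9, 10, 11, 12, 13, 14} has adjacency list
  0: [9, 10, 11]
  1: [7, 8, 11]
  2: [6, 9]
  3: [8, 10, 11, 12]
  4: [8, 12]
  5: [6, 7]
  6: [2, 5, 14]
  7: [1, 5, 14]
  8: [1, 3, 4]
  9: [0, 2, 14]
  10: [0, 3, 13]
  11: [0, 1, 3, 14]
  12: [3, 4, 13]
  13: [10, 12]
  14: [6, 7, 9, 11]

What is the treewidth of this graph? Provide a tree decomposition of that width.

Treewidth 3.
One optimal decomposition is:
Bags: B1 = {4, 8, 12, 13}  B2 = {3, 8, 12, 13}  B3 = {3, 8, 10, 13}  B4 = {1, 3, 8, 10}  B5 = {1, 3, 10, 11}  B6 = {0, 1, 10, 11}  B7 = {0, 1, 7, 11}  B8 = {0, 7, 11, 14}  B9 = {0, 7, 9, 14}  B10 = {5, 7, 9, 14}  B11 = {5, 6, 9, 14}  B12 = {2, 5, 6, 9}
Tree: B1–B2, B2–B3, B3–B4, B4–B5, B5–B6, B6–B7, B7–B8, B8–B9, B9–B10, B10–B11, B11–B12

Each bag holds 4 vertices, so the decomposition has width 3, which upper-bounds the treewidth. For the lower bound: the 4 vertex sets {4,12,13}, {8}, {3}, {0,1,10,11} are disjoint, each induces a connected subgraph, and every pair is joined by at least one edge of G. Contracting each set to a single vertex therefore yields K_{4} as a minor, and since treewidth is minor-monotone, tw(G) ≥ tw(K_{4}) = 3. The upper and lower bounds meet at 3, so that is the treewidth.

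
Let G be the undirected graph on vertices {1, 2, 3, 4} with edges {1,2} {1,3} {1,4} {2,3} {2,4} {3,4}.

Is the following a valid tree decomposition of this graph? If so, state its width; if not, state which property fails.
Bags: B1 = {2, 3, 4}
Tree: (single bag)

A tree decomposition must satisfy three properties: every vertex lies in some bag; for every edge, both endpoints lie together in some bag; and for every vertex, the bags containing it form a connected subtree. Here vertex 1 appears in no bag, so the decomposition is invalid.

No — vertex 1 appears in no bag.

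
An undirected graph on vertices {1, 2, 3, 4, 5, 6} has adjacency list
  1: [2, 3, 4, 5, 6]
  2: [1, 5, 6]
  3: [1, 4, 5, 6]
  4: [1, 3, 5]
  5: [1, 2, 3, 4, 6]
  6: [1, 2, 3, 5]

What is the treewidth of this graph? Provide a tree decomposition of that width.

The largest bag has 4 vertices, giving width 3; this decomposition certifies tw(G) ≤ 3. Conversely, {1, 2, 5, 6} is a clique of size 4, and the vertices of any clique must share a bag in every tree decomposition; so some bag has ≥ 4 vertices and tw(G) ≥ 3. Therefore the treewidth is 3.

Treewidth 3.
One optimal decomposition is:
Bags: B1 = {1, 2, 5, 6}  B2 = {1, 3, 5, 6}  B3 = {1, 3, 4, 5}
Tree: B1–B2, B2–B3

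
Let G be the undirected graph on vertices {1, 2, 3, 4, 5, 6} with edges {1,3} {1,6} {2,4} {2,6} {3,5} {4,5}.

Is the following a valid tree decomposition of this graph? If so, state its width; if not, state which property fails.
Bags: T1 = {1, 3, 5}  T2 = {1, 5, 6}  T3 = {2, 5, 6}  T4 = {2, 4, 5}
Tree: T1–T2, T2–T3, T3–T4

Checking the three conditions: (i) the bags cover all of {1, 2, 3, 4, 5, 6}; (ii) for each edge, some bag contains both endpoints; (iii) the bags containing any fixed vertex form a subtree. All hold, so the decomposition is valid with width 3 − 1 = 2.

Yes; width 2.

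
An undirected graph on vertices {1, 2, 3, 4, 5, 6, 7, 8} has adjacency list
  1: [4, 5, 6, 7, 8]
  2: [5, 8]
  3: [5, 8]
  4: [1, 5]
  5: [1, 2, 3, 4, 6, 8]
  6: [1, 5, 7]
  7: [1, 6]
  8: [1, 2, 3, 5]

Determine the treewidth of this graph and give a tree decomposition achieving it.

Treewidth 2.
One such decomposition:
Bags: B1 = {1, 5, 8}  B2 = {1, 4, 5}  B3 = {3, 5, 8}  B4 = {1, 5, 6}  B5 = {1, 6, 7}  B6 = {2, 5, 8}
Tree: B1–B2, B1–B3, B1–B4, B4–B5, B1–B6

The largest bag has 3 vertices, giving width 2; this decomposition certifies tw(G) ≤ 2. Conversely, {1, 5, 8} is a clique of size 3, and the vertices of any clique must share a bag in every tree decomposition; so some bag has ≥ 3 vertices and tw(G) ≥ 2. Therefore the treewidth is 2.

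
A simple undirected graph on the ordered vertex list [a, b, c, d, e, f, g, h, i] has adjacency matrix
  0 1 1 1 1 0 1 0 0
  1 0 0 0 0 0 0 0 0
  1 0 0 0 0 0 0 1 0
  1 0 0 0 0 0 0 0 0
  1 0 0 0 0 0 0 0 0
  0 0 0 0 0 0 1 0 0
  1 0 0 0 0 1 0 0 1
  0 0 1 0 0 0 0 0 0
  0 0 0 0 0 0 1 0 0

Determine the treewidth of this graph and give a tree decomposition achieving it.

Every bag has size at most 2, so the width is 2 − 1 = 1 and tw(G) ≤ 1. Since G has at least one edge (e.g. a–e), it is not an edgeless graph, so tw(G) ≥ 1. Therefore the treewidth is 1.

Treewidth 1.
One such decomposition:
Bags: B1 = {a, e}  B2 = {a, d}  B3 = {a, g}  B4 = {f, g}  B5 = {a, b}  B6 = {a, c}  B7 = {g, i}  B8 = {c, h}
Tree: B1–B2, B1–B3, B3–B4, B1–B5, B3–B6, B4–B7, B6–B8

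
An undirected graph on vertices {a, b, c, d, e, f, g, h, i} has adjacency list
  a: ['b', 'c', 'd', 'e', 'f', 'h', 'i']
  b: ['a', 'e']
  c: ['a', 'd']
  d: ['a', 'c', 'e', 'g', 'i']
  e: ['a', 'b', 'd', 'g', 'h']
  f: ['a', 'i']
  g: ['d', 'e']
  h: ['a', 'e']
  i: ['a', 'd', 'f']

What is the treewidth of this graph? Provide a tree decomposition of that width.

Each bag holds 3 vertices, so the decomposition has width 2, which upper-bounds the treewidth. Conversely, {d, e, g} is a clique of size 3, and the vertices of any clique must share a bag in every tree decomposition; so some bag has ≥ 3 vertices and tw(G) ≥ 2. Therefore the treewidth is 2.

Treewidth 2.
One such decomposition:
Bags: B1 = {a, d, i}  B2 = {a, d, e}  B3 = {d, e, g}  B4 = {a, f, i}  B5 = {a, b, e}  B6 = {a, e, h}  B7 = {a, c, d}
Tree: B1–B2, B2–B3, B1–B4, B2–B5, B2–B6, B1–B7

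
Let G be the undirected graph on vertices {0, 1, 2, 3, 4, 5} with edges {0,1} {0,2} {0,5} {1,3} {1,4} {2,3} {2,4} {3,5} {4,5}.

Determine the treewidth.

3

A width-3 tree decomposition is:
Bags: B1 = {0, 1, 3, 4}  B2 = {0, 3, 4, 5}  B3 = {0, 2, 3, 4}
Tree: B1–B2, B2–B3
Every bag has size at most 4, so the width is 4 − 1 = 3 and tw(G) ≤ 3. For the lower bound: the 4 vertex sets {1,4}, {3,5}, {0}, {2} are disjoint, each induces a connected subgraph, and every pair is joined by at least one edge of G. Contracting each set to a single vertex therefore yields K_{4} as a minor, and since treewidth is minor-monotone, tw(G) ≥ tw(K_{4}) = 3. The upper and lower bounds meet at 3, so that is the treewidth.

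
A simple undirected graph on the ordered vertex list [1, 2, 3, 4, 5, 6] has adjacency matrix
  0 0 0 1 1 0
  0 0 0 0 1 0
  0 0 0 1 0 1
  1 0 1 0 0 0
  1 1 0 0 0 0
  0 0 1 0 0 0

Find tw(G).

A width-1 tree decomposition is:
Bags: B1 = {2, 5}  B2 = {1, 5}  B3 = {1, 4}  B4 = {3, 4}  B5 = {3, 6}
Tree: B1–B2, B2–B3, B3–B4, B4–B5
Each bag holds 2 vertices, so the decomposition has width 1, which upper-bounds the treewidth. G has an edge, so its treewidth is at least 1. Therefore the treewidth is 1.

1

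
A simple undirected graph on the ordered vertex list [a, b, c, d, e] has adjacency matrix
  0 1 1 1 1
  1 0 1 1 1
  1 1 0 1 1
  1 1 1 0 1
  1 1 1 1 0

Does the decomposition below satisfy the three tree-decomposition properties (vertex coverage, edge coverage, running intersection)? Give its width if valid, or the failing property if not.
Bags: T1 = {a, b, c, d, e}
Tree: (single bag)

Checking the three conditions: (i) the bags cover all of {a, b, c, d, e}; (ii) for each edge, some bag contains both endpoints; (iii) the bags containing any fixed vertex form a subtree. All hold, so the decomposition is valid with width 5 − 1 = 4.

Yes; width 4.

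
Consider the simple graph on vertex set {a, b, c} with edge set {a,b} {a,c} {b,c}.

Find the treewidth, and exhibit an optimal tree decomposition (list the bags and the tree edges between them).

Treewidth 2.
One optimal decomposition is:
Bags: B1 = {a, b, c}
Tree: (single bag)

A single bag containing all 3 vertices is trivially a valid decomposition of width 2. On the other hand G contains the 3-clique {a, b, c}. A clique must lie in a single bag of any decomposition, so no decomposition can have width below 2. Hence tw(G) = 2 exactly.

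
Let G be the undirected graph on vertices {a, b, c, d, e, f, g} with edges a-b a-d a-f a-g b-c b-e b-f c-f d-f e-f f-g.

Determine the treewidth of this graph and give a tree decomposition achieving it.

Treewidth 2.
One such decomposition:
Bags: B1 = {a, d, f}  B2 = {a, f, g}  B3 = {a, b, f}  B4 = {b, c, f}  B5 = {b, e, f}
Tree: B1–B2, B2–B3, B3–B4, B3–B5

Each bag holds 3 vertices, so the decomposition has width 2, which upper-bounds the treewidth. Conversely, {a, d, f} is a clique of size 3, and the vertices of any clique must share a bag in every tree decomposition; so some bag has ≥ 3 vertices and tw(G) ≥ 2. Combining the bounds, tw(G) = 2.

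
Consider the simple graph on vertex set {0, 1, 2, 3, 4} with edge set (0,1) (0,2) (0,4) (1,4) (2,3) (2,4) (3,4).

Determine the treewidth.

2

A width-2 tree decomposition is:
Bags: B1 = {2, 3, 4}  B2 = {0, 2, 4}  B3 = {0, 1, 4}
Tree: B1–B2, B2–B3
The largest bag has 3 vertices, giving width 2; this decomposition certifies tw(G) ≤ 2. For the lower bound, the 3 vertices {0, 1, 4} are pairwise adjacent, and any tree decomposition puts a clique entirely inside one bag — forcing width ≥ 2. The upper and lower bounds meet at 2, so that is the treewidth.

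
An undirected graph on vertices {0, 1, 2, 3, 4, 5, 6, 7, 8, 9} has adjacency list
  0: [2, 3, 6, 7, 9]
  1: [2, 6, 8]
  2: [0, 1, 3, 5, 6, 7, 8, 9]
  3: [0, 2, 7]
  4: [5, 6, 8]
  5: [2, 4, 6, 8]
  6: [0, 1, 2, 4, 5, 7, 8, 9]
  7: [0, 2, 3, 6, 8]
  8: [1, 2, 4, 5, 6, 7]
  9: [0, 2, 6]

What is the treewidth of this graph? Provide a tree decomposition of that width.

Treewidth 3.
One optimal decomposition is:
Bags: B1 = {2, 6, 7, 8}  B2 = {2, 5, 6, 8}  B3 = {0, 2, 6, 7}  B4 = {0, 2, 3, 7}  B5 = {0, 2, 6, 9}  B6 = {4, 5, 6, 8}  B7 = {1, 2, 6, 8}
Tree: B1–B2, B1–B3, B3–B4, B3–B5, B2–B6, B1–B7

The largest bag has 4 vertices, giving width 3; this decomposition certifies tw(G) ≤ 3. Conversely, {0, 2, 3, 7} is a clique of size 4, and the vertices of any clique must share a bag in every tree decomposition; so some bag has ≥ 4 vertices and tw(G) ≥ 3. Combining the bounds, tw(G) = 3.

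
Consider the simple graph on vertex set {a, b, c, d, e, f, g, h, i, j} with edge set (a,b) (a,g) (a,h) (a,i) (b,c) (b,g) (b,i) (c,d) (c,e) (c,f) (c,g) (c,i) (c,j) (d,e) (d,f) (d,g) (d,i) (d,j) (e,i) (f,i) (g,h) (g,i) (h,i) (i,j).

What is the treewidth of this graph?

3

A width-3 tree decomposition is:
Bags: B1 = {c, d, g, i}  B2 = {c, d, e, i}  B3 = {c, d, i, j}  B4 = {b, c, g, i}  B5 = {a, b, g, i}  B6 = {c, d, f, i}  B7 = {a, g, h, i}
Tree: B1–B2, B1–B3, B1–B4, B4–B5, B2–B6, B5–B7
Each bag holds 4 vertices, so the decomposition has width 3, which upper-bounds the treewidth. Conversely, {a, g, h, i} is a clique of size 4, and the vertices of any clique must share a bag in every tree decomposition; so some bag has ≥ 4 vertices and tw(G) ≥ 3. Therefore the treewidth is 3.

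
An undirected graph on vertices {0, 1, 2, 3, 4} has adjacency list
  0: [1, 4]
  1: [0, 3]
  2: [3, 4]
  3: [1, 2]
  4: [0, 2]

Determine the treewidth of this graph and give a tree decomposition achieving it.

Treewidth 2.
One such decomposition:
Bags: B1 = {0, 1, 4}  B2 = {1, 2, 4}  B3 = {1, 2, 3}
Tree: B1–B2, B2–B3

Each bag holds 3 vertices, so the decomposition has width 2, which upper-bounds the treewidth. The edges 1–0–4–2–3–1 form a cycle, so G is not a tree and its treewidth is at least 2. The upper and lower bounds meet at 2, so that is the treewidth.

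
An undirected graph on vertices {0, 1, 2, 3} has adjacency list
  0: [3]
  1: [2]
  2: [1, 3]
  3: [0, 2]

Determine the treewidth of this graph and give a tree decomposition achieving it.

Treewidth 1.
One optimal decomposition is:
Bags: B1 = {2, 3}  B2 = {0, 3}  B3 = {1, 2}
Tree: B1–B2, B1–B3

The largest bag has 2 vertices, giving width 1; this decomposition certifies tw(G) ≤ 1. Any graph with an edge has treewidth ≥ 1, and G has the edge 2–3. Hence tw(G) = 1 exactly.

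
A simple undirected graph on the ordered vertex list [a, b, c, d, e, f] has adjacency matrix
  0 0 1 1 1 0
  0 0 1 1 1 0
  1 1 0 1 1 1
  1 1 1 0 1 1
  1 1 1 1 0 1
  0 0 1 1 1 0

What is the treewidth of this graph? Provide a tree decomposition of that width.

Each bag holds 4 vertices, so the decomposition has width 3, which upper-bounds the treewidth. Conversely, {a, c, d, e} is a clique of size 4, and the vertices of any clique must share a bag in every tree decomposition; so some bag has ≥ 4 vertices and tw(G) ≥ 3. Therefore the treewidth is 3.

Treewidth 3.
One such decomposition:
Bags: B1 = {c, d, e, f}  B2 = {a, c, d, e}  B3 = {b, c, d, e}
Tree: B1–B2, B2–B3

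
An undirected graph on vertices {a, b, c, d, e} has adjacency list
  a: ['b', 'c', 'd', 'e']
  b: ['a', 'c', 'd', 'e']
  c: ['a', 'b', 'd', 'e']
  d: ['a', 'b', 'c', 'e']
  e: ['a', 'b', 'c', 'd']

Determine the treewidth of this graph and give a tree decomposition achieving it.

Treewidth 4.
One optimal decomposition is:
Bags: B1 = {a, b, c, d, e}
Tree: (single bag)

With just one bag of size 5, the width is 5 − 1 = 4, so tw(G) ≤ 4. Conversely, {a, b, c, d, e} is a clique of size 5, and the vertices of any clique must share a bag in every tree decomposition; so some bag has ≥ 5 vertices and tw(G) ≥ 4. Combining the bounds, tw(G) = 4.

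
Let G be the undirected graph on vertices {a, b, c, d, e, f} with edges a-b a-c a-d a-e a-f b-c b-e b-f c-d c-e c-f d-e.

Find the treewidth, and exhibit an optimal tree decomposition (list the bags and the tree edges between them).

The largest bag has 4 vertices, giving width 3; this decomposition certifies tw(G) ≤ 3. On the other hand G contains the 4-clique {a, c, d, e}. A clique must lie in a single bag of any decomposition, so no decomposition can have width below 3. Therefore the treewidth is 3.

Treewidth 3.
One such decomposition:
Bags: B1 = {a, c, d, e}  B2 = {a, b, c, e}  B3 = {a, b, c, f}
Tree: B1–B2, B2–B3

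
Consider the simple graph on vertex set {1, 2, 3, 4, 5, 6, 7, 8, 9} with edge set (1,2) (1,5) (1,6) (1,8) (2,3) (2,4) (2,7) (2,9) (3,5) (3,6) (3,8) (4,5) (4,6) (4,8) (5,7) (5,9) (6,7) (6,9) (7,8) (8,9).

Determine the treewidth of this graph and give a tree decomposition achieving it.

Treewidth 4.
One such decomposition:
Bags: B1 = {2, 5, 6, 8, 9}  B2 = {2, 4, 5, 6, 8}  B3 = {2, 5, 6, 7, 8}  B4 = {1, 2, 5, 6, 8}  B5 = {2, 3, 5, 6, 8}
Tree: B1–B2, B2–B3, B3–B4, B4–B5

The largest bag has 5 vertices, giving width 4; this decomposition certifies tw(G) ≤ 4. For the lower bound: the 5 vertex sets {8,9}, {2,4}, {6,7}, {5}, {1} are disjoint, each induces a connected subgraph, and every pair is joined by at least one edge of G. Contracting each set to a single vertex therefore yields K_{5} as a minor, and since treewidth is minor-monotone, tw(G) ≥ tw(K_{5}) = 4. The upper and lower bounds meet at 4, so that is the treewidth.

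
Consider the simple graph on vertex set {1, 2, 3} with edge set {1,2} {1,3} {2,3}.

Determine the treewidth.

A width-2 tree decomposition is:
Bags: B1 = {1, 2, 3}
Tree: (single bag)
With just one bag of size 3, the width is 3 − 1 = 2, so tw(G) ≤ 2. On the other hand G contains the 3-clique {1, 2, 3}. A clique must lie in a single bag of any decomposition, so no decomposition can have width below 2. The upper and lower bounds meet at 2, so that is the treewidth.

2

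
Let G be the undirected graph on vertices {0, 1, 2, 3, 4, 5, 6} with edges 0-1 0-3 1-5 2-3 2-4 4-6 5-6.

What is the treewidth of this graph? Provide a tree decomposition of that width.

The largest bag has 3 vertices, giving width 2; this decomposition certifies tw(G) ≤ 2. For the lower bound, G contains the cycle 0–1–5–6–4–2–3–0, so G is not a forest; only forests have treewidth ≤ 1, hence tw(G) ≥ 2. Therefore the treewidth is 2.

Treewidth 2.
One such decomposition:
Bags: B1 = {0, 1, 5}  B2 = {0, 5, 6}  B3 = {0, 4, 6}  B4 = {0, 2, 4}  B5 = {0, 2, 3}
Tree: B1–B2, B2–B3, B3–B4, B4–B5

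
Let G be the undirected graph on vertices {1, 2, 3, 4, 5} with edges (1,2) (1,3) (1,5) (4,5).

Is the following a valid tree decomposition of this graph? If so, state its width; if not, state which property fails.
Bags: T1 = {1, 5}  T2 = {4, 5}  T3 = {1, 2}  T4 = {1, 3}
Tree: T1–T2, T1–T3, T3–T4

Yes; width 1.

Checking the three conditions: (i) the bags cover all of {1, 2, 3, 4, 5}; (ii) for each edge, some bag contains both endpoints; (iii) the bags containing any fixed vertex form a subtree. All hold, so the decomposition is valid with width 2 − 1 = 1.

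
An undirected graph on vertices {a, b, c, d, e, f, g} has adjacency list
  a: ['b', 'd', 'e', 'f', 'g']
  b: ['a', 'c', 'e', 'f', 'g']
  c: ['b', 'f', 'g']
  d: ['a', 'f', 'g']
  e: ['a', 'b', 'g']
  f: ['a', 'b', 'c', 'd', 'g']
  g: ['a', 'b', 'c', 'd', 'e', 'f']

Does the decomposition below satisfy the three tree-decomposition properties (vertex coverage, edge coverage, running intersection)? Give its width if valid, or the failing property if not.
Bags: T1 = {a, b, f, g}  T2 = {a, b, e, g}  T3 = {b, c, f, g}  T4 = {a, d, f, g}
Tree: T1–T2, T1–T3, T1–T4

Yes; width 3.

Checking the three conditions: (i) the bags cover all of {a, b, c, d, e, f, g}; (ii) for each edge, some bag contains both endpoints; (iii) the bags containing any fixed vertex form a subtree. All hold, so the decomposition is valid with width 4 − 1 = 3.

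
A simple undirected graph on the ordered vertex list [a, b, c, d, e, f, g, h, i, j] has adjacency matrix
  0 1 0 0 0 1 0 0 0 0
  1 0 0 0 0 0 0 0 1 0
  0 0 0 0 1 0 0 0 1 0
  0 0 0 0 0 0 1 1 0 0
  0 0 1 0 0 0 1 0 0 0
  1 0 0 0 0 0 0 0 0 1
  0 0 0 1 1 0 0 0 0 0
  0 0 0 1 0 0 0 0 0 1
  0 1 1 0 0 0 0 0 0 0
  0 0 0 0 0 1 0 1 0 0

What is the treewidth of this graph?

A width-2 tree decomposition is:
Bags: B1 = {f, h, j}  B2 = {d, f, h}  B3 = {d, f, g}  B4 = {e, f, g}  B5 = {c, e, f}  B6 = {c, f, i}  B7 = {b, f, i}  B8 = {a, b, f}
Tree: B1–B2, B2–B3, B3–B4, B4–B5, B5–B6, B6–B7, B7–B8
Each bag holds 3 vertices, so the decomposition has width 2, which upper-bounds the treewidth. For the lower bound, G contains the cycle f–j–h–d–g–e–c–i–b–a–f, so G is not a forest; only forests have treewidth ≤ 1, hence tw(G) ≥ 2. Hence tw(G) = 2 exactly.

2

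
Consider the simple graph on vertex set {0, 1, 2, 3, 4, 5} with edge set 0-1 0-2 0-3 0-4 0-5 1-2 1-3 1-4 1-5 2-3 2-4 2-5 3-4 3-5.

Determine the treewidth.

A width-4 tree decomposition is:
Bags: B1 = {0, 1, 2, 3, 5}  B2 = {0, 1, 2, 3, 4}
Tree: B1–B2
The largest bag has 5 vertices, giving width 4; this decomposition certifies tw(G) ≤ 4. For the lower bound, the 5 vertices {0, 1, 2, 3, 4} are pairwise adjacent, and any tree decomposition puts a clique entirely inside one bag — forcing width ≥ 4. The upper and lower bounds meet at 4, so that is the treewidth.

4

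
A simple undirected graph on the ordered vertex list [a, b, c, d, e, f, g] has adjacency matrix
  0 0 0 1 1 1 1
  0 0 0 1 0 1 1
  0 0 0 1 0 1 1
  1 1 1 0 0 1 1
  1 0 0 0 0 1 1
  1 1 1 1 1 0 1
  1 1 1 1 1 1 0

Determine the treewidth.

A width-3 tree decomposition is:
Bags: B1 = {a, d, f, g}  B2 = {c, d, f, g}  B3 = {b, d, f, g}  B4 = {a, e, f, g}
Tree: B1–B2, B1–B3, B1–B4
Each bag holds 4 vertices, so the decomposition has width 3, which upper-bounds the treewidth. For the lower bound, the 4 vertices {c, d, f, g} are pairwise adjacent, and any tree decomposition puts a clique entirely inside one bag — forcing width ≥ 3. Hence tw(G) = 3 exactly.

3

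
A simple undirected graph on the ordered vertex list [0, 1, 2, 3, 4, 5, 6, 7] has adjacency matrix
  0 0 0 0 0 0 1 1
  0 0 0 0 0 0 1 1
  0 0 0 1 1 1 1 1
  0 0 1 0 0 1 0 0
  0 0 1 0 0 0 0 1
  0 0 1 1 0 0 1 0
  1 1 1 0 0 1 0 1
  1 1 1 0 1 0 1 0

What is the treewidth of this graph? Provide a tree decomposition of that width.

Treewidth 2.
One such decomposition:
Bags: B1 = {1, 6, 7}  B2 = {2, 6, 7}  B3 = {2, 5, 6}  B4 = {0, 6, 7}  B5 = {2, 4, 7}  B6 = {2, 3, 5}
Tree: B1–B2, B2–B3, B2–B4, B2–B5, B3–B6

Every bag has size at most 3, so the width is 3 − 1 = 2 and tw(G) ≤ 2. On the other hand G contains the 3-clique {0, 6, 7}. A clique must lie in a single bag of any decomposition, so no decomposition can have width below 2. Hence tw(G) = 2 exactly.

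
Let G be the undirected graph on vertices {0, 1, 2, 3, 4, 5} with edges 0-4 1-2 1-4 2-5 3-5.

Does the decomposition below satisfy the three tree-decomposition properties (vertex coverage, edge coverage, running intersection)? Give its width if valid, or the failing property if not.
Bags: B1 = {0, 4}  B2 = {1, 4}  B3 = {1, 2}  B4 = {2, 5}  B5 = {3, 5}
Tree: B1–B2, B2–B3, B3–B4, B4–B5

Vertex coverage: the bags together contain {0, 1, 2, 3, 4, 5}, the full vertex set. Edge coverage: each edge of G has both endpoints in at least one bag. Running intersection: for every vertex, the bags containing it form a connected subtree. All three properties hold, so this is a valid tree decomposition of width max|bag| − 1 = 1, and hence tw(G) ≤ 1.

Yes; width 1.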